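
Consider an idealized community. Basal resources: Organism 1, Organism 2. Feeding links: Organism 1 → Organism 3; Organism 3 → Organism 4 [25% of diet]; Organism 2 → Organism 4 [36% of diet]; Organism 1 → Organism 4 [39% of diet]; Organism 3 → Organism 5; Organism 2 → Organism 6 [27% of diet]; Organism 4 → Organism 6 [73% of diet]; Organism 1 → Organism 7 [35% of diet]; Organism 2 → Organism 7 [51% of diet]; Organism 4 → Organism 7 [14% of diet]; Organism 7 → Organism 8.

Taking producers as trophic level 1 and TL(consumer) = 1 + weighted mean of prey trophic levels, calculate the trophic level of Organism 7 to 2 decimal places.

2.18

Organism 3: 1 + 1 = 2
Organism 4: 1 + (0.25×2 + 0.36×1 + 0.39×1) = 2.25
Organism 5: 1 + 2 = 3
Organism 6: 1 + (0.27×1 + 0.73×2.25) = 2.9125
Organism 7: 1 + (0.35×1 + 0.51×1 + 0.14×2.25) = 2.175
Organism 8: 1 + 2.175 = 3.175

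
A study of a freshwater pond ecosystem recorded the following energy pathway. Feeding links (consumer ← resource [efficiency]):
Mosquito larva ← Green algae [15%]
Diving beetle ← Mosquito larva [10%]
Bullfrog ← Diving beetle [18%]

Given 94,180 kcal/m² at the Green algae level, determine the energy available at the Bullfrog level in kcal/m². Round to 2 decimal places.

254.29 kcal/m²

Mosquito larva: 94180 × 0.15 = 14127 kcal/m²
Diving beetle: 14127 × 0.1 = 1412.7 kcal/m²
Bullfrog: 1412.7 × 0.18 = 254.286 kcal/m²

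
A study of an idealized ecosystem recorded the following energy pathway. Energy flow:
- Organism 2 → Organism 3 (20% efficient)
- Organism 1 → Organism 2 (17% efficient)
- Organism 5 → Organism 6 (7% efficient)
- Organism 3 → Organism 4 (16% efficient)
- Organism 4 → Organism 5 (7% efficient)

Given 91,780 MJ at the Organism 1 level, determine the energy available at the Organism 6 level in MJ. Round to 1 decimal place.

2.4 MJ

Organism 2: 91780 × 0.17 = 15602.6 MJ
Organism 3: 15602.6 × 0.2 = 3120.52 MJ
Organism 4: 3120.52 × 0.16 = 499.2832 MJ
Organism 5: 499.2832 × 0.07 = 34.949824 MJ
Organism 6: 34.949824 × 0.07 = 2.44648768 MJ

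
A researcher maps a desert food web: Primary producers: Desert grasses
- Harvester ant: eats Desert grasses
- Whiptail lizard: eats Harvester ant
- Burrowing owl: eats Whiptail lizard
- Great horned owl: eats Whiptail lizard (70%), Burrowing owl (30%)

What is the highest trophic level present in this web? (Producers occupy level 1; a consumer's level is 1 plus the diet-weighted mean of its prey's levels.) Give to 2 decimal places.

4.30

Harvester ant: 1 + 1 = 2
Whiptail lizard: 1 + 2 = 3
Burrowing owl: 1 + 3 = 4
Great horned owl: 1 + (0.7×3 + 0.3×4) = 4.3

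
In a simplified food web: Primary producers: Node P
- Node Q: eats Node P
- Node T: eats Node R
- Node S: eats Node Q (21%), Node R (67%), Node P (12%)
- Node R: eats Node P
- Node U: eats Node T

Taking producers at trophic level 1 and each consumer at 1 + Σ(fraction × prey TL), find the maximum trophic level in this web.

Node Q: 1 + 1 = 2
Node R: 1 + 1 = 2
Node S: 1 + (0.21×2 + 0.67×2 + 0.12×1) = 2.88
Node T: 1 + 2 = 3
Node U: 1 + 3 = 4

4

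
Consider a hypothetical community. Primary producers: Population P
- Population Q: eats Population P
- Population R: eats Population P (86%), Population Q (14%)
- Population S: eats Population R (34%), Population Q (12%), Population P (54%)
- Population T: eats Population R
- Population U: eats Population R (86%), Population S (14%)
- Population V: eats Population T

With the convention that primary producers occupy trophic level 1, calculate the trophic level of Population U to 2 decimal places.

Population Q: 1 + 1 = 2
Population R: 1 + (0.86×1 + 0.14×2) = 2.14
Population S: 1 + (0.34×2.14 + 0.12×2 + 0.54×1) = 2.5076
Population T: 1 + 2.14 = 3.14
Population U: 1 + (0.86×2.14 + 0.14×2.5076) = 3.191464
Population V: 1 + 3.14 = 4.14

3.19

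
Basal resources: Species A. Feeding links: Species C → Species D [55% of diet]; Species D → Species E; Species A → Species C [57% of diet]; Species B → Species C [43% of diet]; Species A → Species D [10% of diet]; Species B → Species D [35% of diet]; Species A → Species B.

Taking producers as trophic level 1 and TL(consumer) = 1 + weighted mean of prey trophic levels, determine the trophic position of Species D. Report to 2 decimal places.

Species B: 1 + 1 = 2
Species C: 1 + (0.43×2 + 0.57×1) = 2.43
Species D: 1 + (0.55×2.43 + 0.1×1 + 0.35×2) = 3.1365
Species E: 1 + 3.1365 = 4.1365

3.14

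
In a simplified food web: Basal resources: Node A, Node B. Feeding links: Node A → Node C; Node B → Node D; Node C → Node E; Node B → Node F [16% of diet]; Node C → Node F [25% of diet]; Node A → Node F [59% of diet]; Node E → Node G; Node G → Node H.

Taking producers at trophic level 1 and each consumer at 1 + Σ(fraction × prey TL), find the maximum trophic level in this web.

Node C: 1 + 1 = 2
Node D: 1 + 1 = 2
Node E: 1 + 2 = 3
Node F: 1 + (0.16×1 + 0.25×2 + 0.59×1) = 2.25
Node G: 1 + 3 = 4
Node H: 1 + 4 = 5

5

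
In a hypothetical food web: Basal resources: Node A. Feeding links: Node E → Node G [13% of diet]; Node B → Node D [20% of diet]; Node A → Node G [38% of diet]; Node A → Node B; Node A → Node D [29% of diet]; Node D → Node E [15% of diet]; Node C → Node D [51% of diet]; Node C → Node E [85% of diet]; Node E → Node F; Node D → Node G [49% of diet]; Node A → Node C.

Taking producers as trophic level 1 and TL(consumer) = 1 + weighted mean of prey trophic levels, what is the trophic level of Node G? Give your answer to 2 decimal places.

Node B: 1 + 1 = 2
Node C: 1 + 1 = 2
Node D: 1 + (0.29×1 + 0.2×2 + 0.51×2) = 2.71
Node E: 1 + (0.85×2 + 0.15×2.71) = 3.1065
Node F: 1 + 3.1065 = 4.1065
Node G: 1 + (0.13×3.1065 + 0.38×1 + 0.49×2.71) = 3.111745

3.11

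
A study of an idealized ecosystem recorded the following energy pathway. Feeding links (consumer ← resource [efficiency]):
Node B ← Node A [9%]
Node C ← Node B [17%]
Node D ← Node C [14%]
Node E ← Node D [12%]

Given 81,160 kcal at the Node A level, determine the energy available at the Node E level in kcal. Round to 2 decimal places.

20.86 kcal

Node B: 81160 × 0.09 = 7304.4 kcal
Node C: 7304.4 × 0.17 = 1241.748 kcal
Node D: 1241.748 × 0.14 = 173.84472 kcal
Node E: 173.84472 × 0.12 = 20.8613664 kcal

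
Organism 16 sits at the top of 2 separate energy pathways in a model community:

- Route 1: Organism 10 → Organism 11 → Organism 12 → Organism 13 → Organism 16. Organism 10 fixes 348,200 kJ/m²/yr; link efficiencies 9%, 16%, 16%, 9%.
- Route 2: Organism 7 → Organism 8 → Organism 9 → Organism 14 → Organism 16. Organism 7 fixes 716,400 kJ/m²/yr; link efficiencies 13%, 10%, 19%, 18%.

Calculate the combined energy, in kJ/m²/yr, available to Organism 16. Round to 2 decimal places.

390.71 kJ/m²/yr

Route 1: 348200 × 0.09 × 0.16 × 0.16 × 0.09 = 72.202752 kJ/m²/yr
Route 2: 716400 × 0.13 × 0.1 × 0.19 × 0.18 = 318.51144 kJ/m²/yr
Total at Organism 16: 72.202752 + 318.51144 = 390.714192 kJ/m²/yr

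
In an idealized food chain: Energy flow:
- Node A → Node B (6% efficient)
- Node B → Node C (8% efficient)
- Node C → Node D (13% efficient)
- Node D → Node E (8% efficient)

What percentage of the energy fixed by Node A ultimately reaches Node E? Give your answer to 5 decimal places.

0.00499%

Product of link efficiencies: 0.06 × 0.08 × 0.13 × 0.08 = 0.00004992
As a percentage: 0.00004992 × 100 = 0.00499%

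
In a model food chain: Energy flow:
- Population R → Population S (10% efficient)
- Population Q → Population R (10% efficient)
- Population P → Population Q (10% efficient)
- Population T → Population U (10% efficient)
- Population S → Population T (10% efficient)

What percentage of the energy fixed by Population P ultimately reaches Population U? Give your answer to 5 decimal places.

Product of link efficiencies: 0.1 × 0.1 × 0.1 × 0.1 × 0.1 = 0.00001
As a percentage: 0.00001 × 100 = 0.00100%

0.00100%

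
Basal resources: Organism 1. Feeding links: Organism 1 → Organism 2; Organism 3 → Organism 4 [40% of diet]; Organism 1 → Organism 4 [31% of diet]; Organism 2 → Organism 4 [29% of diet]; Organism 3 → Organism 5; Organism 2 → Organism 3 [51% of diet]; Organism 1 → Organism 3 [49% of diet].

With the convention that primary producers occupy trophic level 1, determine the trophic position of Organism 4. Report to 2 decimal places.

2.89

Organism 2: 1 + 1 = 2
Organism 3: 1 + (0.49×1 + 0.51×2) = 2.51
Organism 4: 1 + (0.29×2 + 0.31×1 + 0.4×2.51) = 2.894
Organism 5: 1 + 2.51 = 3.51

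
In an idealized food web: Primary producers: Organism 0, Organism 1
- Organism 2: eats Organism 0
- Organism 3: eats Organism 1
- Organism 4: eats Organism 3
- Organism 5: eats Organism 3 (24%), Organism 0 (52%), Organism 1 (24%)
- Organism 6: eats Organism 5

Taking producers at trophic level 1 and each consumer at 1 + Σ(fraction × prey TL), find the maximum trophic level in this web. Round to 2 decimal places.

Organism 2: 1 + 1 = 2
Organism 3: 1 + 1 = 2
Organism 4: 1 + 2 = 3
Organism 5: 1 + (0.24×2 + 0.52×1 + 0.24×1) = 2.24
Organism 6: 1 + 2.24 = 3.24

3.24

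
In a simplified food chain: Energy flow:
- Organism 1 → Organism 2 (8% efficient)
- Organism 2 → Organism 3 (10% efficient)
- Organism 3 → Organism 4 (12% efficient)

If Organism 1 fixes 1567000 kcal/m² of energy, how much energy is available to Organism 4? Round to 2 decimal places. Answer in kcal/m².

Organism 2: 1567000 × 0.08 = 125360 kcal/m²
Organism 3: 125360 × 0.1 = 12536 kcal/m²
Organism 4: 12536 × 0.12 = 1504.32 kcal/m²

1504.32 kcal/m²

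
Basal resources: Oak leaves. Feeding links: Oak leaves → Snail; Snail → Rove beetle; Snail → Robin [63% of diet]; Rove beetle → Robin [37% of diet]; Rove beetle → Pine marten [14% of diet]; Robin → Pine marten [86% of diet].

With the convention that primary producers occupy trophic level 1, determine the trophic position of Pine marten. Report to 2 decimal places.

4.32

Snail: 1 + 1 = 2
Rove beetle: 1 + 2 = 3
Robin: 1 + (0.63×2 + 0.37×3) = 3.37
Pine marten: 1 + (0.14×3 + 0.86×3.37) = 4.3182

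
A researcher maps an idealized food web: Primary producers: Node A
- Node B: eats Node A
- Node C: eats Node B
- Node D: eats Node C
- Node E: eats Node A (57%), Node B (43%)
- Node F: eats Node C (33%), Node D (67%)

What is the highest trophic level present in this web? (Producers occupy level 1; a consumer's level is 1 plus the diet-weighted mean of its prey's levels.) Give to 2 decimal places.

Node B: 1 + 1 = 2
Node C: 1 + 2 = 3
Node D: 1 + 3 = 4
Node E: 1 + (0.57×1 + 0.43×2) = 2.43
Node F: 1 + (0.33×3 + 0.67×4) = 4.67

4.67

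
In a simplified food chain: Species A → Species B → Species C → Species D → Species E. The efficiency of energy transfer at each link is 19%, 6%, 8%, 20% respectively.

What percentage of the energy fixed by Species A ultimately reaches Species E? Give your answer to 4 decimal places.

Product of link efficiencies: 0.19 × 0.06 × 0.08 × 0.2 = 0.0001824
As a percentage: 0.0001824 × 100 = 0.0182%

0.0182%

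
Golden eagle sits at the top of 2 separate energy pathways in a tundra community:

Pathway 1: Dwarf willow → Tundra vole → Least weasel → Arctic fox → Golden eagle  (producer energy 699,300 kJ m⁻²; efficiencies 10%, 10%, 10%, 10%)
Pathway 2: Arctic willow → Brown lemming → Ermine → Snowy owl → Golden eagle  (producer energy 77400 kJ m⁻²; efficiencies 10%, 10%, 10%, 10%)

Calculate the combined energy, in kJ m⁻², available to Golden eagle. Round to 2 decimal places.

Pathway 1: 699300 × 0.1 × 0.1 × 0.1 × 0.1 = 69.93 kJ m⁻²
Pathway 2: 77400 × 0.1 × 0.1 × 0.1 × 0.1 = 7.74 kJ m⁻²
Total at Golden eagle: 69.93 + 7.74 = 77.67 kJ m⁻²

77.67 kJ m⁻²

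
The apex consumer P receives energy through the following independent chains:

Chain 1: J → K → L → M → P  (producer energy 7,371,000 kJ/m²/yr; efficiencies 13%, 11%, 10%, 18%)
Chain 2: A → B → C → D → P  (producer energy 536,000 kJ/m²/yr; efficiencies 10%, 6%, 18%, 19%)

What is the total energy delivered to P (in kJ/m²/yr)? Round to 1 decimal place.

2007.3 kJ/m²/yr

Chain 1: 7371000 × 0.13 × 0.11 × 0.1 × 0.18 = 1897.2954 kJ/m²/yr
Chain 2: 536000 × 0.1 × 0.06 × 0.18 × 0.19 = 109.9872 kJ/m²/yr
Total at P: 1897.2954 + 109.9872 = 2007.2826 kJ/m²/yr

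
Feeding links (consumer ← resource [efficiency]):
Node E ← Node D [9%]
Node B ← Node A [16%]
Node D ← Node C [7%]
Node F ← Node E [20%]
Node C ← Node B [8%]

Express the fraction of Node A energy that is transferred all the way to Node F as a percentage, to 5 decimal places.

0.00161%

Product of link efficiencies: 0.16 × 0.08 × 0.07 × 0.09 × 0.2 = 0.000016128
As a percentage: 0.000016128 × 100 = 0.00161%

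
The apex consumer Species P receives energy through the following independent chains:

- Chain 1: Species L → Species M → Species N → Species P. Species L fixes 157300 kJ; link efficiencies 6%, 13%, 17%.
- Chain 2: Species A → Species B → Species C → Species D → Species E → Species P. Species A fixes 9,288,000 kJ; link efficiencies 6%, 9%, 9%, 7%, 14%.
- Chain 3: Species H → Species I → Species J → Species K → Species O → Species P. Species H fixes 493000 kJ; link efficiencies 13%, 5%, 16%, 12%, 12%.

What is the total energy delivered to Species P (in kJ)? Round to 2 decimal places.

Chain 1: 157300 × 0.06 × 0.13 × 0.17 = 208.5798 kJ
Chain 2: 9288000 × 0.06 × 0.09 × 0.09 × 0.07 × 0.14 = 44.2368864 kJ
Chain 3: 493000 × 0.13 × 0.05 × 0.16 × 0.12 × 0.12 = 7.383168 kJ
Total at Species P: 208.5798 + 44.2368864 + 7.383168 = 260.1998544 kJ

260.20 kJ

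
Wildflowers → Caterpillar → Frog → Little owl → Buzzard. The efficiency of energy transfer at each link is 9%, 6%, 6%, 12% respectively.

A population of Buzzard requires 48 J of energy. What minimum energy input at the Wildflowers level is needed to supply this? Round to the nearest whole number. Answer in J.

1234568 J

Cumulative transfer efficiency: 0.09 × 0.06 × 0.06 × 0.12 = 0.00003888
Wildflowers energy = 48 / 0.00003888 = 1234568 J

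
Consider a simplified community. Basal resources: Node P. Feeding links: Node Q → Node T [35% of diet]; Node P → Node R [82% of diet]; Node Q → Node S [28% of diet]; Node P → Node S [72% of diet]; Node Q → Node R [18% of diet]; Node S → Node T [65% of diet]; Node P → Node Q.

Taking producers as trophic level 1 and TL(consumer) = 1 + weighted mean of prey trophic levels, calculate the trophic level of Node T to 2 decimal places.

Node Q: 1 + 1 = 2
Node R: 1 + (0.18×2 + 0.82×1) = 2.18
Node S: 1 + (0.72×1 + 0.28×2) = 2.28
Node T: 1 + (0.65×2.28 + 0.35×2) = 3.182

3.18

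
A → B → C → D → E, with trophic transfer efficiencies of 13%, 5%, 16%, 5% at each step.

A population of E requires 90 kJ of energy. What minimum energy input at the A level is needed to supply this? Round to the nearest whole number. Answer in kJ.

Cumulative transfer efficiency: 0.13 × 0.05 × 0.16 × 0.05 = 0.000052
A energy = 90 / 0.000052 = 1730769 kJ

1730769 kJ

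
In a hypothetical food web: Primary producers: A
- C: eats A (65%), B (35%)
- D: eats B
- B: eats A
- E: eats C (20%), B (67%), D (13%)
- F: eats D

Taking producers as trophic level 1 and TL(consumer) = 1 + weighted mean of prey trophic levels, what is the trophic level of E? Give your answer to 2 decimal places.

3.20

B: 1 + 1 = 2
C: 1 + (0.65×1 + 0.35×2) = 2.35
D: 1 + 2 = 3
E: 1 + (0.2×2.35 + 0.67×2 + 0.13×3) = 3.2
F: 1 + 3 = 4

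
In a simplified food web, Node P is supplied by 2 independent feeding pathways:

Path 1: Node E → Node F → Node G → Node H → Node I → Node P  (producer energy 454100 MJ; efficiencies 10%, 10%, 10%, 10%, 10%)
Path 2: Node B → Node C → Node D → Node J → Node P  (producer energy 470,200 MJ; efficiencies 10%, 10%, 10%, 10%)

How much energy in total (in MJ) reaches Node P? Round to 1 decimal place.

51.6 MJ

Path 1: 454100 × 0.1 × 0.1 × 0.1 × 0.1 × 0.1 = 4.541 MJ
Path 2: 470200 × 0.1 × 0.1 × 0.1 × 0.1 = 47.02 MJ
Total at Node P: 4.541 + 47.02 = 51.561 MJ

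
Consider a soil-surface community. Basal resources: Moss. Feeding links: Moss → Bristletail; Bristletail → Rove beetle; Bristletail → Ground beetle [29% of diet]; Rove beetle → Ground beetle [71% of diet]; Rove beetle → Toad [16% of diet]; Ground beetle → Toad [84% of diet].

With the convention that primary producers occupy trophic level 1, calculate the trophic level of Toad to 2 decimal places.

Bristletail: 1 + 1 = 2
Rove beetle: 1 + 2 = 3
Ground beetle: 1 + (0.29×2 + 0.71×3) = 3.71
Toad: 1 + (0.16×3 + 0.84×3.71) = 4.5964

4.60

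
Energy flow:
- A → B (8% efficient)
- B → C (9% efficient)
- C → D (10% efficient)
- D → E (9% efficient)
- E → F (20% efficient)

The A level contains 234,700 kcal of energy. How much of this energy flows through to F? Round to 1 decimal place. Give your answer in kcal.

B: 234700 × 0.08 = 18776 kcal
C: 18776 × 0.09 = 1689.84 kcal
D: 1689.84 × 0.1 = 168.984 kcal
E: 168.984 × 0.09 = 15.20856 kcal
F: 15.20856 × 0.2 = 3.041712 kcal

3.0 kcal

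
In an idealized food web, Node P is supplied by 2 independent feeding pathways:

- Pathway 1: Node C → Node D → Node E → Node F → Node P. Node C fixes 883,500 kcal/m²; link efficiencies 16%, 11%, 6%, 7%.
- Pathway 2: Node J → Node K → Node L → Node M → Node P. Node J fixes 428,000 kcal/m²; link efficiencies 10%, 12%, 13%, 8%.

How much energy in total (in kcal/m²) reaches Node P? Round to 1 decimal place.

118.7 kcal/m²

Pathway 1: 883500 × 0.16 × 0.11 × 0.06 × 0.07 = 65.30832 kcal/m²
Pathway 2: 428000 × 0.1 × 0.12 × 0.13 × 0.08 = 53.4144 kcal/m²
Total at Node P: 65.30832 + 53.4144 = 118.72272 kcal/m²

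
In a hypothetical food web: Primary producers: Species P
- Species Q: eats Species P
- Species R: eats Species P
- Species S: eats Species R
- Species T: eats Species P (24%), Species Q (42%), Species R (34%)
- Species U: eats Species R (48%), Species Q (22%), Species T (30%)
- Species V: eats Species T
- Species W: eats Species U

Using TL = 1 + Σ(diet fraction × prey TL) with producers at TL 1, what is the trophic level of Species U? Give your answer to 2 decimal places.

3.23

Species Q: 1 + 1 = 2
Species R: 1 + 1 = 2
Species S: 1 + 2 = 3
Species T: 1 + (0.24×1 + 0.42×2 + 0.34×2) = 2.76
Species U: 1 + (0.48×2 + 0.22×2 + 0.3×2.76) = 3.228
Species V: 1 + 2.76 = 3.76
Species W: 1 + 3.228 = 4.228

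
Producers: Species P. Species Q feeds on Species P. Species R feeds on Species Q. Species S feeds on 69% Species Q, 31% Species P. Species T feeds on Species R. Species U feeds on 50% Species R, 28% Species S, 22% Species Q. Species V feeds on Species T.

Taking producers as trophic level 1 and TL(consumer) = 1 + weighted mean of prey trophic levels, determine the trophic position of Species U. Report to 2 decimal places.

Species Q: 1 + 1 = 2
Species R: 1 + 2 = 3
Species S: 1 + (0.69×2 + 0.31×1) = 2.69
Species T: 1 + 3 = 4
Species U: 1 + (0.5×3 + 0.28×2.69 + 0.22×2) = 3.6932
Species V: 1 + 4 = 5

3.69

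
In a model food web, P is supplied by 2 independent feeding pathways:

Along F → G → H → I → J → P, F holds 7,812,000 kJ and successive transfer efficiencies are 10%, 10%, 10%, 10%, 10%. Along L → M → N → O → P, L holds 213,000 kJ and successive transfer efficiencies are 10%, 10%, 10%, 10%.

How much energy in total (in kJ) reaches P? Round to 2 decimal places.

99.42 kJ

Via F: 7812000 × 0.1 × 0.1 × 0.1 × 0.1 × 0.1 = 78.12 kJ
Via L: 213000 × 0.1 × 0.1 × 0.1 × 0.1 = 21.3 kJ
Total at P: 78.12 + 21.3 = 99.42 kJ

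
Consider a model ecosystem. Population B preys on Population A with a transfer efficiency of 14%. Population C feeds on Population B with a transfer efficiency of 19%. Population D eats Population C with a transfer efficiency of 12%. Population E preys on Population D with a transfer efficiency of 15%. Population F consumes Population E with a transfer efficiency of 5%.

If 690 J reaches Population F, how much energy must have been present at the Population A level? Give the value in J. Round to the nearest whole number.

28822055 J

Cumulative transfer efficiency: 0.14 × 0.19 × 0.12 × 0.15 × 0.05 = 0.00002394
Population A energy = 690 / 0.00002394 = 28822055 J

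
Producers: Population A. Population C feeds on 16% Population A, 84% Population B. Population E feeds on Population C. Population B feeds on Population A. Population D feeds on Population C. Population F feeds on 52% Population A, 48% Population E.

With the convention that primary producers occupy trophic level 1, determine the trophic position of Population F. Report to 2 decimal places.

3.36

Population B: 1 + 1 = 2
Population C: 1 + (0.16×1 + 0.84×2) = 2.84
Population D: 1 + 2.84 = 3.84
Population E: 1 + 2.84 = 3.84
Population F: 1 + (0.52×1 + 0.48×3.84) = 3.3632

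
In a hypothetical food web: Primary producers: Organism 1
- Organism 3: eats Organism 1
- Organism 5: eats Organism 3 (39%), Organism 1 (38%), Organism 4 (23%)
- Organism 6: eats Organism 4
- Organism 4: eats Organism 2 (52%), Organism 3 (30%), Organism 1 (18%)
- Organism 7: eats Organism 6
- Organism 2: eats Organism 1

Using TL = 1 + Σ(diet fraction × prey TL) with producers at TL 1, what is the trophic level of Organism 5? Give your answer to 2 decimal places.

2.81

Organism 2: 1 + 1 = 2
Organism 3: 1 + 1 = 2
Organism 4: 1 + (0.52×2 + 0.3×2 + 0.18×1) = 2.82
Organism 5: 1 + (0.39×2 + 0.38×1 + 0.23×2.82) = 2.8086
Organism 6: 1 + 2.82 = 3.82
Organism 7: 1 + 3.82 = 4.82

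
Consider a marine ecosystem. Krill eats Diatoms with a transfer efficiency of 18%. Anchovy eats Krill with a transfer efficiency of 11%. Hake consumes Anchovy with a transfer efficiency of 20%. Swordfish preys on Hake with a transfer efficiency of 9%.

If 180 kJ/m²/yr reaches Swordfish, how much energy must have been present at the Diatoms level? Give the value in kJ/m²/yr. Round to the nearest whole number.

Cumulative transfer efficiency: 0.18 × 0.11 × 0.2 × 0.09 = 0.0003564
Diatoms energy = 180 / 0.0003564 = 505051 kJ/m²/yr

505051 kJ/m²/yr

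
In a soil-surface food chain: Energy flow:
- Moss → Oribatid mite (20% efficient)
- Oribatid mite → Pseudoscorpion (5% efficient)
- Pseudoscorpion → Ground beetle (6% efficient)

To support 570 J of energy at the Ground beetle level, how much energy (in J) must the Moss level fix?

Cumulative transfer efficiency: 0.2 × 0.05 × 0.06 = 0.0006
Moss energy = 570 / 0.0006 = 950000 J

950000 J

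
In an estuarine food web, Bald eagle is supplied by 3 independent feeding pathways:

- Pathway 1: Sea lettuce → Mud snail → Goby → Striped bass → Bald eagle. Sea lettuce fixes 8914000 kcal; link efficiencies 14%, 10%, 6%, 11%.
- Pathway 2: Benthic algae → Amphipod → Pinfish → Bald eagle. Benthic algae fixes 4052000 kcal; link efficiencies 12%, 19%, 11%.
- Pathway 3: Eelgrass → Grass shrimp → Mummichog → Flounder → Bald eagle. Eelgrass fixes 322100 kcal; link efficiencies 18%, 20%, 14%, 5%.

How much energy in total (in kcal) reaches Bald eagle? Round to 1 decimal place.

11067.2 kcal

Pathway 1: 8914000 × 0.14 × 0.1 × 0.06 × 0.11 = 823.6536 kcal
Pathway 2: 4052000 × 0.12 × 0.19 × 0.11 = 10162.416 kcal
Pathway 3: 322100 × 0.18 × 0.2 × 0.14 × 0.05 = 81.1692 kcal
Total at Bald eagle: 823.6536 + 10162.416 + 81.1692 = 11067.2388 kcal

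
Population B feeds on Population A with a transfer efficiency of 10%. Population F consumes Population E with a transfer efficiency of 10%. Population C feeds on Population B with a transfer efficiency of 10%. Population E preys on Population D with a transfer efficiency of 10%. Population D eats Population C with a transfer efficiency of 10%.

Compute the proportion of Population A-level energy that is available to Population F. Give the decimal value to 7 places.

Product of link efficiencies: 0.1 × 0.1 × 0.1 × 0.1 × 0.1 = 0.00001

0.0000100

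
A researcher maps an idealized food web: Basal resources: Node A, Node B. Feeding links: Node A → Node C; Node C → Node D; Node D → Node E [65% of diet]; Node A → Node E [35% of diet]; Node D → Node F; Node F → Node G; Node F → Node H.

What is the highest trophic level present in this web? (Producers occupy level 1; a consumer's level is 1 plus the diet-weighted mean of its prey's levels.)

Node C: 1 + 1 = 2
Node D: 1 + 2 = 3
Node E: 1 + (0.65×3 + 0.35×1) = 3.3
Node F: 1 + 3 = 4
Node G: 1 + 4 = 5
Node H: 1 + 4 = 5

5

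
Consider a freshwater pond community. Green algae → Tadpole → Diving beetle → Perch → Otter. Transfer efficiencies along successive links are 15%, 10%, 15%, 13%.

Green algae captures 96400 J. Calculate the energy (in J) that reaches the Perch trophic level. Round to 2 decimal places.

Tadpole: 96400 × 0.15 = 14460 J
Diving beetle: 14460 × 0.1 = 1446 J
Perch: 1446 × 0.15 = 216.9 J

216.90 J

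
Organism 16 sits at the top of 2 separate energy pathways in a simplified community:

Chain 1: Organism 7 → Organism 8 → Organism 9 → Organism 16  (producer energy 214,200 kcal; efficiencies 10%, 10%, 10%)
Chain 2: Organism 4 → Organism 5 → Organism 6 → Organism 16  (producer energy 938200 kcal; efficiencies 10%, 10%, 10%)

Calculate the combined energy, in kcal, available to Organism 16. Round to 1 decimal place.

Chain 1: 214200 × 0.1 × 0.1 × 0.1 = 214.2 kcal
Chain 2: 938200 × 0.1 × 0.1 × 0.1 = 938.2 kcal
Total at Organism 16: 214.2 + 938.2 = 1152.4 kcal

1152.4 kcal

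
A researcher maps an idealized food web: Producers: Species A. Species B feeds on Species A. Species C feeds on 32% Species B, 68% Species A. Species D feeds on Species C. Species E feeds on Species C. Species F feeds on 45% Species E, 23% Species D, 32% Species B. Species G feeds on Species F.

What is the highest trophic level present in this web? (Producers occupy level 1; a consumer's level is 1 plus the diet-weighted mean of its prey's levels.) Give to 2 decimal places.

Species B: 1 + 1 = 2
Species C: 1 + (0.32×2 + 0.68×1) = 2.32
Species D: 1 + 2.32 = 3.32
Species E: 1 + 2.32 = 3.32
Species F: 1 + (0.45×3.32 + 0.23×3.32 + 0.32×2) = 3.8976
Species G: 1 + 3.8976 = 4.8976

4.90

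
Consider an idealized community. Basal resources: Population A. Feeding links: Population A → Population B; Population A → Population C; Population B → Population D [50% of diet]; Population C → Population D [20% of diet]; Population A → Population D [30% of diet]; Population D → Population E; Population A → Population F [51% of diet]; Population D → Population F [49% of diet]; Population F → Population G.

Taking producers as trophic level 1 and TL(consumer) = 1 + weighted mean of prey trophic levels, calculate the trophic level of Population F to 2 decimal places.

Population B: 1 + 1 = 2
Population C: 1 + 1 = 2
Population D: 1 + (0.5×2 + 0.2×2 + 0.3×1) = 2.7
Population E: 1 + 2.7 = 3.7
Population F: 1 + (0.51×1 + 0.49×2.7) = 2.833
Population G: 1 + 2.833 = 3.833

2.83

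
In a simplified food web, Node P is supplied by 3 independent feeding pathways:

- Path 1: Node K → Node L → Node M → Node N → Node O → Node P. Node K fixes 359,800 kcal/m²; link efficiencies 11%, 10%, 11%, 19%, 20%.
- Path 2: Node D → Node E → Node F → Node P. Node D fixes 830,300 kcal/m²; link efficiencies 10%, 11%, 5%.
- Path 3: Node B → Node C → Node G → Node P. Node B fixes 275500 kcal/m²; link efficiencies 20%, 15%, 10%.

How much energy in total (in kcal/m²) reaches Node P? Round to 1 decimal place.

1299.7 kcal/m²

Path 1: 359800 × 0.11 × 0.1 × 0.11 × 0.19 × 0.2 = 16.543604 kcal/m²
Path 2: 830300 × 0.1 × 0.11 × 0.05 = 456.665 kcal/m²
Path 3: 275500 × 0.2 × 0.15 × 0.1 = 826.5 kcal/m²
Total at Node P: 16.543604 + 456.665 + 826.5 = 1299.708604 kcal/m²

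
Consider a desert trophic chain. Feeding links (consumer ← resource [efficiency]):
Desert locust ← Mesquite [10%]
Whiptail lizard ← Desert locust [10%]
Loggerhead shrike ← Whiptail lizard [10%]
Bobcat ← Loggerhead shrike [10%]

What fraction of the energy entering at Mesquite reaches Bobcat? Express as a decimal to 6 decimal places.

0.000100

Product of link efficiencies: 0.1 × 0.1 × 0.1 × 0.1 = 0.0001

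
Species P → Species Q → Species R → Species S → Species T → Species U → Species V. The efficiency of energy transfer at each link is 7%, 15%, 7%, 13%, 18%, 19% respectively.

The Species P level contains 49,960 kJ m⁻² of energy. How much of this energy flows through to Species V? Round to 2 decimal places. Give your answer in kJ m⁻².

0.16 kJ m⁻²

Species Q: 49960 × 0.07 = 3497.2 kJ m⁻²
Species R: 3497.2 × 0.15 = 524.58 kJ m⁻²
Species S: 524.58 × 0.07 = 36.7206 kJ m⁻²
Species T: 36.7206 × 0.13 = 4.773678 kJ m⁻²
Species U: 4.773678 × 0.18 = 0.85926204 kJ m⁻²
Species V: 0.85926204 × 0.19 = 0.1632597876 kJ m⁻²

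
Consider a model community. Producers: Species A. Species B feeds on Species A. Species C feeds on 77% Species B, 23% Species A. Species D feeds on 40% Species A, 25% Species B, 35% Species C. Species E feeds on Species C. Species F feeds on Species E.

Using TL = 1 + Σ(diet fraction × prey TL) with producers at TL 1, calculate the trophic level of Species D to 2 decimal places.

Species B: 1 + 1 = 2
Species C: 1 + (0.77×2 + 0.23×1) = 2.77
Species D: 1 + (0.4×1 + 0.25×2 + 0.35×2.77) = 2.8695
Species E: 1 + 2.77 = 3.77
Species F: 1 + 3.77 = 4.77

2.87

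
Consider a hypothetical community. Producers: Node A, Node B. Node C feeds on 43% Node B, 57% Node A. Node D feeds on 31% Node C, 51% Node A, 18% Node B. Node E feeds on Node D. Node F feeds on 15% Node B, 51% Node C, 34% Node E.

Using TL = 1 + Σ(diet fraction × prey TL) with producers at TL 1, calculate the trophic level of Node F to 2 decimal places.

3.30

Node C: 1 + (0.43×1 + 0.57×1) = 2
Node D: 1 + (0.31×2 + 0.51×1 + 0.18×1) = 2.31
Node E: 1 + 2.31 = 3.31
Node F: 1 + (0.15×1 + 0.51×2 + 0.34×3.31) = 3.2954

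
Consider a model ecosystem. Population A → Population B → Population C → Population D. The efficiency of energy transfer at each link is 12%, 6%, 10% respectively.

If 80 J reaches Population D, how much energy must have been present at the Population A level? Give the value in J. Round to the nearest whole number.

111111 J

Cumulative transfer efficiency: 0.12 × 0.06 × 0.1 = 0.00072
Population A energy = 80 / 0.00072 = 111111 J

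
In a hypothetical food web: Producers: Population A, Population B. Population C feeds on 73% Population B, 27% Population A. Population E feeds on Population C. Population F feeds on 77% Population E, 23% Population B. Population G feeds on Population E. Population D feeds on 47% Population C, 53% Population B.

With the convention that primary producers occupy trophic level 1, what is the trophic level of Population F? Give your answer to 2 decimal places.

Population C: 1 + (0.73×1 + 0.27×1) = 2
Population D: 1 + (0.47×2 + 0.53×1) = 2.47
Population E: 1 + 2 = 3
Population F: 1 + (0.77×3 + 0.23×1) = 3.54
Population G: 1 + 3 = 4

3.54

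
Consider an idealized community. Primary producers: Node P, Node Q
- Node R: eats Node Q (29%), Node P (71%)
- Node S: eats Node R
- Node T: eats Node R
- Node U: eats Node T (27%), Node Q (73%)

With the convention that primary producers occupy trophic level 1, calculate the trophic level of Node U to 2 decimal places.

2.54

Node R: 1 + (0.29×1 + 0.71×1) = 2
Node S: 1 + 2 = 3
Node T: 1 + 2 = 3
Node U: 1 + (0.27×3 + 0.73×1) = 2.54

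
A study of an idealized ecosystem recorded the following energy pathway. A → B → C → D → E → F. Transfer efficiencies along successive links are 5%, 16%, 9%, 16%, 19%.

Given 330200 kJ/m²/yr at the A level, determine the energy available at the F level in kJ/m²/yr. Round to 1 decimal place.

B: 330200 × 0.05 = 16510 kJ/m²/yr
C: 16510 × 0.16 = 2641.6 kJ/m²/yr
D: 2641.6 × 0.09 = 237.744 kJ/m²/yr
E: 237.744 × 0.16 = 38.03904 kJ/m²/yr
F: 38.03904 × 0.19 = 7.2274176 kJ/m²/yr

7.2 kJ/m²/yr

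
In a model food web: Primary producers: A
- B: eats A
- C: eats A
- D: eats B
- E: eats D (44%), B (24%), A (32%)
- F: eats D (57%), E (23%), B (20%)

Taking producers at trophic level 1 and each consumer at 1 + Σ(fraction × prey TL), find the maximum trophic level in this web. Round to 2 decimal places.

3.83

B: 1 + 1 = 2
C: 1 + 1 = 2
D: 1 + 2 = 3
E: 1 + (0.44×3 + 0.24×2 + 0.32×1) = 3.12
F: 1 + (0.57×3 + 0.23×3.12 + 0.2×2) = 3.8276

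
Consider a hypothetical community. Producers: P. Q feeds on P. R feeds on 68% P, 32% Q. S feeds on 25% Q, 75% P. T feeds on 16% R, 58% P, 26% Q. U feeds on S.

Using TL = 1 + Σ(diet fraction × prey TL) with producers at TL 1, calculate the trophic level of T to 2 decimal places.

2.47

Q: 1 + 1 = 2
R: 1 + (0.68×1 + 0.32×2) = 2.32
S: 1 + (0.25×2 + 0.75×1) = 2.25
T: 1 + (0.16×2.32 + 0.58×1 + 0.26×2) = 2.4712
U: 1 + 2.25 = 3.25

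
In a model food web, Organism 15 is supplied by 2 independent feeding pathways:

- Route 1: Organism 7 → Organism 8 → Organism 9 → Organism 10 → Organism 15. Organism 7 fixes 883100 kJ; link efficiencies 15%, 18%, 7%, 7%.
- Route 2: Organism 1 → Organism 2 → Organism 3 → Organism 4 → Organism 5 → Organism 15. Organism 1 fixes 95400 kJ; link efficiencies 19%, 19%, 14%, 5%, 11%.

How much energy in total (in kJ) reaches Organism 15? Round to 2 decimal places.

Route 1: 883100 × 0.15 × 0.18 × 0.07 × 0.07 = 116.83413 kJ
Route 2: 95400 × 0.19 × 0.19 × 0.14 × 0.05 × 0.11 = 2.6518338 kJ
Total at Organism 15: 116.83413 + 2.6518338 = 119.4859638 kJ

119.49 kJ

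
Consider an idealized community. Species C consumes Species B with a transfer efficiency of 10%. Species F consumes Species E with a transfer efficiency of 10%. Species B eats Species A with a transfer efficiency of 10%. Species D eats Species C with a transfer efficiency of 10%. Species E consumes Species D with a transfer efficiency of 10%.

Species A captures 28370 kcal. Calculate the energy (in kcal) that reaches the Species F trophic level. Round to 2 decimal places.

0.28 kcal

Species B: 28370 × 0.1 = 2837 kcal
Species C: 2837 × 0.1 = 283.7 kcal
Species D: 283.7 × 0.1 = 28.37 kcal
Species E: 28.37 × 0.1 = 2.837 kcal
Species F: 2.837 × 0.1 = 0.2837 kcal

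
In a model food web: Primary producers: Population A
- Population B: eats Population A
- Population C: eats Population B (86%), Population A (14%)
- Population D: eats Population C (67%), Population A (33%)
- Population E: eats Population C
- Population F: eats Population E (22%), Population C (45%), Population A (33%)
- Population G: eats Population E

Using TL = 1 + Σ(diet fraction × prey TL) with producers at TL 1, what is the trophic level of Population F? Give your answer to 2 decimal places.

Population B: 1 + 1 = 2
Population C: 1 + (0.86×2 + 0.14×1) = 2.86
Population D: 1 + (0.67×2.86 + 0.33×1) = 3.2462
Population E: 1 + 2.86 = 3.86
Population F: 1 + (0.22×3.86 + 0.45×2.86 + 0.33×1) = 3.4662
Population G: 1 + 3.86 = 4.86

3.47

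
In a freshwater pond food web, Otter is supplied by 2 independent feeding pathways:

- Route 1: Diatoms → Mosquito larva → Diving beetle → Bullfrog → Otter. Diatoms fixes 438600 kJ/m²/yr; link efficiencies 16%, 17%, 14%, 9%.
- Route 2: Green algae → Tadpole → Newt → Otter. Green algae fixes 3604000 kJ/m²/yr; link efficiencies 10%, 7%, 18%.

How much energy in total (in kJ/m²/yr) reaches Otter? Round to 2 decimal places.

4691.36 kJ/m²/yr

Route 1: 438600 × 0.16 × 0.17 × 0.14 × 0.09 = 150.316992 kJ/m²/yr
Route 2: 3604000 × 0.1 × 0.07 × 0.18 = 4541.04 kJ/m²/yr
Total at Otter: 150.316992 + 4541.04 = 4691.356992 kJ/m²/yr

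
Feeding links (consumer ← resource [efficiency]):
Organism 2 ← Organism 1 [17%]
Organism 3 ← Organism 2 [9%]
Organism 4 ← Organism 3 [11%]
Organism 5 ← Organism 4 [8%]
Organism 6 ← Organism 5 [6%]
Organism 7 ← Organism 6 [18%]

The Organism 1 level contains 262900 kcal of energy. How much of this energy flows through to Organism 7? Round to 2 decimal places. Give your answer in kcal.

Organism 2: 262900 × 0.17 = 44693 kcal
Organism 3: 44693 × 0.09 = 4022.37 kcal
Organism 4: 4022.37 × 0.11 = 442.4607 kcal
Organism 5: 442.4607 × 0.08 = 35.396856 kcal
Organism 6: 35.396856 × 0.06 = 2.12381136 kcal
Organism 7: 2.12381136 × 0.18 = 0.3822860448 kcal

0.38 kcal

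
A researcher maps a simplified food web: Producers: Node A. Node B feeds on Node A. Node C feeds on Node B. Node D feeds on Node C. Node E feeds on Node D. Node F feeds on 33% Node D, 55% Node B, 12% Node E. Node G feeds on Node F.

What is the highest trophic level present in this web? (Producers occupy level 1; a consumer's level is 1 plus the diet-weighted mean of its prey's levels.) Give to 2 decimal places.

Node B: 1 + 1 = 2
Node C: 1 + 2 = 3
Node D: 1 + 3 = 4
Node E: 1 + 4 = 5
Node F: 1 + (0.33×4 + 0.55×2 + 0.12×5) = 4.02
Node G: 1 + 4.02 = 5.02

5.02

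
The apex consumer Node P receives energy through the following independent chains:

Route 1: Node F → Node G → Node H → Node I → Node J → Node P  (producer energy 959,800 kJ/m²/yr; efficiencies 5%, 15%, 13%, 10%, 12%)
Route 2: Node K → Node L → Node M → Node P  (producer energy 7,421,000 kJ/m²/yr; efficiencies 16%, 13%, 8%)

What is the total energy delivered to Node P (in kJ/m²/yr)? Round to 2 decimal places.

12359.77 kJ/m²/yr

Route 1: 959800 × 0.05 × 0.15 × 0.13 × 0.1 × 0.12 = 11.22966 kJ/m²/yr
Route 2: 7421000 × 0.16 × 0.13 × 0.08 = 12348.544 kJ/m²/yr
Total at Node P: 11.22966 + 12348.544 = 12359.77366 kJ/m²/yr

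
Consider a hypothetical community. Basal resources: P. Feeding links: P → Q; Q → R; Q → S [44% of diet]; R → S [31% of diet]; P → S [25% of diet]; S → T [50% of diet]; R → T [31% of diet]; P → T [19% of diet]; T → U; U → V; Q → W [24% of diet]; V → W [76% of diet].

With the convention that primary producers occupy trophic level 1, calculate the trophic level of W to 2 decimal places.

5.77

Q: 1 + 1 = 2
R: 1 + 2 = 3
S: 1 + (0.44×2 + 0.31×3 + 0.25×1) = 3.06
T: 1 + (0.5×3.06 + 0.31×3 + 0.19×1) = 3.65
U: 1 + 3.65 = 4.65
V: 1 + 4.65 = 5.65
W: 1 + (0.24×2 + 0.76×5.65) = 5.774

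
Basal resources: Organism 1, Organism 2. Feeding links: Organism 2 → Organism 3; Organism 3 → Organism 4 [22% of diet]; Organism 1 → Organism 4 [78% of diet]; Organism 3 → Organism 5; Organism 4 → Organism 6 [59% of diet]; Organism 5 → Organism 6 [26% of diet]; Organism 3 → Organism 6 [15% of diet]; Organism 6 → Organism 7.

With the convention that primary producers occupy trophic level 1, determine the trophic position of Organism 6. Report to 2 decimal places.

3.39

Organism 3: 1 + 1 = 2
Organism 4: 1 + (0.22×2 + 0.78×1) = 2.22
Organism 5: 1 + 2 = 3
Organism 6: 1 + (0.59×2.22 + 0.26×3 + 0.15×2) = 3.3898
Organism 7: 1 + 3.3898 = 4.3898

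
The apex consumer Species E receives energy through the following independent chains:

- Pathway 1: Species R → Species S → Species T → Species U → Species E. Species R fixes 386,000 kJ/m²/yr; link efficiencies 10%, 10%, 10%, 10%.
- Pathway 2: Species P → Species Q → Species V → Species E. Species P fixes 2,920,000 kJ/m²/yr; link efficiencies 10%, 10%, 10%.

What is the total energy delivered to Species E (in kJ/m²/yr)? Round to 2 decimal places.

2958.60 kJ/m²/yr

Pathway 1: 386000 × 0.1 × 0.1 × 0.1 × 0.1 = 38.6 kJ/m²/yr
Pathway 2: 2920000 × 0.1 × 0.1 × 0.1 = 2920 kJ/m²/yr
Total at Species E: 38.6 + 2920 = 2958.6 kJ/m²/yr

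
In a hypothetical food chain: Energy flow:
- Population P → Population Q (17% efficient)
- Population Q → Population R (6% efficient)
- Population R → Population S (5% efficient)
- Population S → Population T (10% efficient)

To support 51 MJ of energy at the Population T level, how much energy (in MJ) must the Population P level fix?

Cumulative transfer efficiency: 0.17 × 0.06 × 0.05 × 0.1 = 0.000051
Population P energy = 51 / 0.000051 = 1000000 MJ

1000000 MJ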